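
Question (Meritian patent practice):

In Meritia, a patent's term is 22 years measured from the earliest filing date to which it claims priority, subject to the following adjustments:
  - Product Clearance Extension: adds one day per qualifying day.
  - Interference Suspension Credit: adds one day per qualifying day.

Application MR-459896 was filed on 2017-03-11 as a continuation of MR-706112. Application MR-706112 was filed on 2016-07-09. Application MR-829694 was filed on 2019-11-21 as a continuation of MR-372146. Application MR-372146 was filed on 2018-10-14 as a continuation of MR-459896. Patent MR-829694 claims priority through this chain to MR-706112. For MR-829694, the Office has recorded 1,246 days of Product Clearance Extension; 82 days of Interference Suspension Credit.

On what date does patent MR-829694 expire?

2042-02-26

Earliest priority filing: 9 July 2016.
Base term: 9 July 2016 + 22 years → 9 July 2038.
Product Clearance Extension: +1246 days → 6 December 2041.
Interference Suspension Credit: +82 days → 26 February 2042.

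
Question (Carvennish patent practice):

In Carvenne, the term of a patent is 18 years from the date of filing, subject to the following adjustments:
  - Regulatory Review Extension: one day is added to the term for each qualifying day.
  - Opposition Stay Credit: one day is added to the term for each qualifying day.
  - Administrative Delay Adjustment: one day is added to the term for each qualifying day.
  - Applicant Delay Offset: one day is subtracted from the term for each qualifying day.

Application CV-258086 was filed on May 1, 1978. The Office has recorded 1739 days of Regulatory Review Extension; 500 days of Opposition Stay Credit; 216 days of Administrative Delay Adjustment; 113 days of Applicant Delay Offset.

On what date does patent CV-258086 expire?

2002-09-29

Base term: filing date + 18 years → 1 May 1996.
Regulatory Review Extension: +1739 days → 3 February 2001.
Opposition Stay Credit: +500 days → 18 June 2002.
Administrative Delay Adjustment: +216 days → 20 January 2003.
Applicant Delay Offset: −113 days → 29 September 2002.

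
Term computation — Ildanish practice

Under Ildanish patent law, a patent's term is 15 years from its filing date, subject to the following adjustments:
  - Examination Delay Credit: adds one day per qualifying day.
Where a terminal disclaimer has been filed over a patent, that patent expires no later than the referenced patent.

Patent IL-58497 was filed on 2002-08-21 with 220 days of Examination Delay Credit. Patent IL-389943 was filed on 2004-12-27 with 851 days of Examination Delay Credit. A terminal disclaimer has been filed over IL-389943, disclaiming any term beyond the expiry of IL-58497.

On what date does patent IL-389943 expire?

March 29, 2018

Natural term of IL-389943:
  Base: filing + 15 years → 27 December 2019.
  Examination Delay Credit: +851 days → 26 April 2022.
Expiry of referenced patent IL-58497:
  Base: filing + 15 years → 21 August 2017.
  Examination Delay Credit: +220 days → 29 March 2018.
Terminal disclaimer: IL-389943 expires on the earlier of 26 April 2022 and 29 March 2018.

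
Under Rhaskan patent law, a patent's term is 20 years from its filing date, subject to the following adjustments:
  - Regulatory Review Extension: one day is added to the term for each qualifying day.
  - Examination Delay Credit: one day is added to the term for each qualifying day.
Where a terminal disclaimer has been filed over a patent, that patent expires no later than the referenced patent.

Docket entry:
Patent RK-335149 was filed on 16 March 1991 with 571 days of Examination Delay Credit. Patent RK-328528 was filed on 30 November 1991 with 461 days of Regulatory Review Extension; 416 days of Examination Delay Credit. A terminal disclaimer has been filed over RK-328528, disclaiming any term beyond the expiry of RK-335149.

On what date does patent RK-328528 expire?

Natural term of RK-328528:
  Base: filing + 20 years → 30 November 2011.
  Regulatory Review Extension: +461 days → 5 March 2013.
  Examination Delay Credit: +416 days → 25 April 2014.
Expiry of referenced patent RK-335149:
  Base: filing + 20 years → 16 March 2011.
  Examination Delay Credit: +571 days → 7 October 2012.
Terminal disclaimer: RK-328528 expires on the earlier of 25 April 2014 and 7 October 2012.

2012-10-07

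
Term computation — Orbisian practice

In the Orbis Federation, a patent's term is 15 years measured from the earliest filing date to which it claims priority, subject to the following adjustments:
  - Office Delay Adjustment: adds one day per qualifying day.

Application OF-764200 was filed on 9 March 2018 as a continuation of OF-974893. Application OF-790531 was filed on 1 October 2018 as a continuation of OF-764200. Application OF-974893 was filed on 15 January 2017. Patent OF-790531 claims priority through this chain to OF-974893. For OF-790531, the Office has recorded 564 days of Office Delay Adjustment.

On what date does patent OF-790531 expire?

August 1, 2033

Earliest priority filing: 15 January 2017.
Base term: 15 January 2017 + 15 years → 15 January 2032.
Office Delay Adjustment: +564 days → 1 August 2033.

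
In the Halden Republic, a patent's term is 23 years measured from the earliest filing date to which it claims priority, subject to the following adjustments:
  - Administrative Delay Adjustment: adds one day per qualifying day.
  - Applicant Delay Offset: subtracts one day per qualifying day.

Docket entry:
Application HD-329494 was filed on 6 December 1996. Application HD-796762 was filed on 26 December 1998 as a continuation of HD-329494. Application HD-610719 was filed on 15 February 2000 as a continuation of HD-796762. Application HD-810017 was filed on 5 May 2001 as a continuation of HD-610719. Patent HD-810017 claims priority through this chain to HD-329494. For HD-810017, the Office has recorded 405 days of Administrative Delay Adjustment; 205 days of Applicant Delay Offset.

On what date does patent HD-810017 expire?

Earliest priority filing: 6 December 1996.
Base term: 6 December 1996 + 23 years → 6 December 2019.
Administrative Delay Adjustment: +405 days → 14 January 2021.
Applicant Delay Offset: −205 days → 23 June 2020.

2020-06-23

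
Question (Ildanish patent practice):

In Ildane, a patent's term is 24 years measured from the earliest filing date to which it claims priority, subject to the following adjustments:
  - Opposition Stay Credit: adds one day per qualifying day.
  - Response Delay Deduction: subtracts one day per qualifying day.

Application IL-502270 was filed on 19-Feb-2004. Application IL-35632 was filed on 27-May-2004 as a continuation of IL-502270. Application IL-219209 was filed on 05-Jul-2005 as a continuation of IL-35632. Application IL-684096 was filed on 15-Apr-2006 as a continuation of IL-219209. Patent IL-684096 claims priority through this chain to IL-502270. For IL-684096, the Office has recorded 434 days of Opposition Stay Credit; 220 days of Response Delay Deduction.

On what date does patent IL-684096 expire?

Earliest priority filing: 19 February 2004.
Base term: 19 February 2004 + 24 years → 19 February 2028.
Opposition Stay Credit: +434 days → 28 April 2029.
Response Delay Deduction: −220 days → 20 September 2028.

2028-09-20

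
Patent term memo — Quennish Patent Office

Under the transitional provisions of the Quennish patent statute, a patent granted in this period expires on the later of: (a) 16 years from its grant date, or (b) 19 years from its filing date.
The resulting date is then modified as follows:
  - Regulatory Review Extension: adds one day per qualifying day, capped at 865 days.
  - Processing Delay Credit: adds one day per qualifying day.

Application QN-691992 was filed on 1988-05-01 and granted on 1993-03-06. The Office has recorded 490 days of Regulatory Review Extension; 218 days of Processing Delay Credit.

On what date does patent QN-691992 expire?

February 12, 2011

(a) grant + 16 years → 6 March 2009.
(b) filing + 19 years → 1 May 2007.
Later of the two: 6 March 2009.
Regulatory Review Extension: 490 days (within the 865-day cap) → +490 days → 9 July 2010.
Processing Delay Credit: +218 days → 12 February 2011.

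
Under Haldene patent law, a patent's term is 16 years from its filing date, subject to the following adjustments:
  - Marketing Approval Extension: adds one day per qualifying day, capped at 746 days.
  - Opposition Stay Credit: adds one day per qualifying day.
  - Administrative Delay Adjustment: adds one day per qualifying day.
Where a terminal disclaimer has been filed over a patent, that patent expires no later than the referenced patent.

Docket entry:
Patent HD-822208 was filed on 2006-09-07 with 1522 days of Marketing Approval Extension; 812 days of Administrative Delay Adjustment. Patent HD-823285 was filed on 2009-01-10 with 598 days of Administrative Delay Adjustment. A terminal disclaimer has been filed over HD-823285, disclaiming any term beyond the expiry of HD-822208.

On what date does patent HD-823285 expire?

Natural term of HD-823285:
  Base: filing + 16 years → 10 January 2025.
  Administrative Delay Adjustment: +598 days → 31 August 2026.
Expiry of referenced patent HD-822208:
  Base: filing + 16 years → 7 September 2022.
  Marketing Approval Extension: 1522 days claimed exceeds the 746-day cap, so +746 days → 22 September 2024.
  Administrative Delay Adjustment: +812 days → 13 December 2026.
Terminal disclaimer: HD-823285 expires on the earlier of 31 August 2026 and 13 December 2026.

2026-08-31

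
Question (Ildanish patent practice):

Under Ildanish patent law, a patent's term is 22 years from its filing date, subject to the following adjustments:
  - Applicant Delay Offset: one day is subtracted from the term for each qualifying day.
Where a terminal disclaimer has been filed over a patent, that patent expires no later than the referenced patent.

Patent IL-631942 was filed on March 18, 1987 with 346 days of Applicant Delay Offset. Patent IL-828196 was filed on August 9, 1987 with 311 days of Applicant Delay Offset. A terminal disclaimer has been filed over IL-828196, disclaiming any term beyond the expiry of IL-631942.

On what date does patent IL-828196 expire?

Natural term of IL-828196:
  Base: filing + 22 years → 9 August 2009.
  Applicant Delay Offset: −311 days → 2 October 2008.
Expiry of referenced patent IL-631942:
  Base: filing + 22 years → 18 March 2009.
  Applicant Delay Offset: −346 days → 6 April 2008.
Terminal disclaimer: IL-828196 expires on the earlier of 2 October 2008 and 6 April 2008.

April 6, 2008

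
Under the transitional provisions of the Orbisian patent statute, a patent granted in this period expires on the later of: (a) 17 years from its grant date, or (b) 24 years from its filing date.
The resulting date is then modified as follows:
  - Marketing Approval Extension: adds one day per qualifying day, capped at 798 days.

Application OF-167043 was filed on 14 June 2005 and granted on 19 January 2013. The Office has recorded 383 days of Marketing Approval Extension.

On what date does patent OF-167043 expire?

(a) grant + 17 years → 19 January 2030.
(b) filing + 24 years → 14 June 2029.
Later of the two: 19 January 2030.
Marketing Approval Extension: 383 days (within the 798-day cap) → +383 days → 6 February 2031.

2031-02-06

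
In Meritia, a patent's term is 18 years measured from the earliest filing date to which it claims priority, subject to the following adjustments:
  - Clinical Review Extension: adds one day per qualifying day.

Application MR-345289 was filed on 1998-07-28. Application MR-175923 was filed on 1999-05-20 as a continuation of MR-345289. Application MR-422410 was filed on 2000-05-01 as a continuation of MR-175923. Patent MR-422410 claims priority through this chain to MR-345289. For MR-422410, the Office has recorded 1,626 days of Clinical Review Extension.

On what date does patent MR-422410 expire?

January 9, 2021

Earliest priority filing: 28 July 1998.
Base term: 28 July 1998 + 18 years → 28 July 2016.
Clinical Review Extension: +1626 days → 9 January 2021.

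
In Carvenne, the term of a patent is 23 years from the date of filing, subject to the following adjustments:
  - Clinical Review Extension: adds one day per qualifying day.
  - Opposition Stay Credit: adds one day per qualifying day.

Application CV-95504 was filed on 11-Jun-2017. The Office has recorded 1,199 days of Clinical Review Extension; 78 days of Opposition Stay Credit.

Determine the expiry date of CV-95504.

2043-12-10

Base term: filing date + 23 years → 11 June 2040.
Clinical Review Extension: +1199 days → 23 September 2043.
Opposition Stay Credit: +78 days → 10 December 2043.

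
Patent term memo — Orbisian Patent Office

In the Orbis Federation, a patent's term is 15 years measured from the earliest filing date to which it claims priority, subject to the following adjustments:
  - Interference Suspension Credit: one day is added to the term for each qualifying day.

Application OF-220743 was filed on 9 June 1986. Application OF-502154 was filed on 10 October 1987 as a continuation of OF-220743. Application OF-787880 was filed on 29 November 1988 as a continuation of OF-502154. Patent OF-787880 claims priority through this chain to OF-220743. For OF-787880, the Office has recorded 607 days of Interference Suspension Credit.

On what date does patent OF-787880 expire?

Earliest priority filing: 9 June 1986.
Base term: 9 June 1986 + 15 years → 9 June 2001.
Interference Suspension Credit: +607 days → 6 February 2003.

2003-02-06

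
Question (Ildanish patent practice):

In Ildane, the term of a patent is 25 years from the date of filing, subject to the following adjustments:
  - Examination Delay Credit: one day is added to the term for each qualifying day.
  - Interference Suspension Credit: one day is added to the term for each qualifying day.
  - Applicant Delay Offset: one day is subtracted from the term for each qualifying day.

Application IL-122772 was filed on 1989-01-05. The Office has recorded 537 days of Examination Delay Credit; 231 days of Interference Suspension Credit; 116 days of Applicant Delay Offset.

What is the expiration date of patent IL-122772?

Base term: filing date + 25 years → 5 January 2014.
Examination Delay Credit: +537 days → 26 June 2015.
Interference Suspension Credit: +231 days → 12 February 2016.
Applicant Delay Offset: −116 days → 19 October 2015.

2015-10-19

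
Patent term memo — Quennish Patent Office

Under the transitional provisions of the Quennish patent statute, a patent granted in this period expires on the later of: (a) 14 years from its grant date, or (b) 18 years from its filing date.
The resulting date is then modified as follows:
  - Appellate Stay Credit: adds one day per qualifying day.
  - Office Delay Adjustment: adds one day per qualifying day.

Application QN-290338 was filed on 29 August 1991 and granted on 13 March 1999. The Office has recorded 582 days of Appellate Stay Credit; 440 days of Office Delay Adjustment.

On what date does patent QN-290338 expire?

(a) grant + 14 years → 13 March 2013.
(b) filing + 18 years → 29 August 2009.
Later of the two: 13 March 2013.
Appellate Stay Credit: +582 days → 16 October 2014.
Office Delay Adjustment: +440 days → 30 December 2015.

December 30, 2015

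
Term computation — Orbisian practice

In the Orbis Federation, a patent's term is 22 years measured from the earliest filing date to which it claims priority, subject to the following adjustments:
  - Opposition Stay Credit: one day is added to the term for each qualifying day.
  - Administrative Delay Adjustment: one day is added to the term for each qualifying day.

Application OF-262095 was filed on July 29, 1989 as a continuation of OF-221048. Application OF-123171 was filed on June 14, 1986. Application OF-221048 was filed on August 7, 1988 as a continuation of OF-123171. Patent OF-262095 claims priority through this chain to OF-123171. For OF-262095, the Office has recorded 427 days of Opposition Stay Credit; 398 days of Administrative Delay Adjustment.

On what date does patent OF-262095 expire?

Earliest priority filing: 14 June 1986.
Base term: 14 June 1986 + 22 years → 14 June 2008.
Opposition Stay Credit: +427 days → 15 August 2009.
Administrative Delay Adjustment: +398 days → 17 September 2010.

September 17, 2010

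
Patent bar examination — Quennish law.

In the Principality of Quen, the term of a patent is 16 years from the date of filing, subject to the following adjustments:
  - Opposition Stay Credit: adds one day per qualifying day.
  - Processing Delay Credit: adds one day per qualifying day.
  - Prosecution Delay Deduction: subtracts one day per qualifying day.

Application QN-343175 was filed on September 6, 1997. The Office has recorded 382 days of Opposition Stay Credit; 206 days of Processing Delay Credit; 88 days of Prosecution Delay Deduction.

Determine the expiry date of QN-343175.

Base term: filing date + 16 years → 6 September 2013.
Opposition Stay Credit: +382 days → 23 September 2014.
Processing Delay Credit: +206 days → 17 April 2015.
Prosecution Delay Deduction: −88 days → 19 January 2015.

January 19, 2015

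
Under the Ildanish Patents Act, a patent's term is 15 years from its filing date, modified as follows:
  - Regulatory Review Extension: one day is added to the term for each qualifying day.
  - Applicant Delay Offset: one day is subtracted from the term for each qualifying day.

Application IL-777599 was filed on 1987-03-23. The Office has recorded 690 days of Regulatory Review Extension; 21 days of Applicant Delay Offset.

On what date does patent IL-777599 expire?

2004-01-21

Base term: filing date + 15 years → 23 March 2002.
Regulatory Review Extension: +690 days → 11 February 2004.
Applicant Delay Offset: −21 days → 21 January 2004.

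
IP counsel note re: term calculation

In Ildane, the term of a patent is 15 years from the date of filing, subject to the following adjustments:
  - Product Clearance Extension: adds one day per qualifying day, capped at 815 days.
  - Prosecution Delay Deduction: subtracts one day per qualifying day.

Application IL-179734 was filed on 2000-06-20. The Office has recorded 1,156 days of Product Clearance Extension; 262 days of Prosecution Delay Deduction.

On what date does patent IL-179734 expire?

Base term: filing date + 15 years → 20 June 2015.
Product Clearance Extension: 1156 days claimed exceeds the 815-day cap, so +815 days → 12 September 2017.
Prosecution Delay Deduction: −262 days → 24 December 2016.

2016-12-24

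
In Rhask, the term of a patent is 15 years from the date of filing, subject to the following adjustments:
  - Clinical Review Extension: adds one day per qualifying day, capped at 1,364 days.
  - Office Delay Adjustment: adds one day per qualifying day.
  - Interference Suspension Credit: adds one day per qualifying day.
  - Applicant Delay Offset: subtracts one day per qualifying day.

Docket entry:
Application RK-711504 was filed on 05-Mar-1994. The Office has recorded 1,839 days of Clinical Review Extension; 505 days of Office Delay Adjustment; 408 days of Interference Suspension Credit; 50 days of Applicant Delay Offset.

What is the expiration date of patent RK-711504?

2015-04-10

Base term: filing date + 15 years → 5 March 2009.
Clinical Review Extension: 1839 days claimed exceeds the 1364-day cap, so +1364 days → 28 November 2012.
Office Delay Adjustment: +505 days → 17 April 2014.
Interference Suspension Credit: +408 days → 30 May 2015.
Applicant Delay Offset: −50 days → 10 April 2015.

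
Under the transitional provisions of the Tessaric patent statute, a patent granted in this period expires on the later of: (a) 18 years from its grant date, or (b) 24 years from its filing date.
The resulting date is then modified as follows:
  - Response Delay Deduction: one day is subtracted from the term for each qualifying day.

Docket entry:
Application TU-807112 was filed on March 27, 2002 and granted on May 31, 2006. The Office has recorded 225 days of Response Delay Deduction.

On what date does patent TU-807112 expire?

(a) grant + 18 years → 31 May 2024.
(b) filing + 24 years → 27 March 2026.
Later of the two: 27 March 2026.
Response Delay Deduction: −225 days → 14 August 2025.

2025-08-14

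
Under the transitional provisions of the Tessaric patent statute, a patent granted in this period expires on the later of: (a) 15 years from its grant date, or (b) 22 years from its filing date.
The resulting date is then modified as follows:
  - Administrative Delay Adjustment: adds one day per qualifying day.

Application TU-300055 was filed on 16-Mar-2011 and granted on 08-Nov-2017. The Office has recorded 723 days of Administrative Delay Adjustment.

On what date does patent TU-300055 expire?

(a) grant + 15 years → 8 November 2032.
(b) filing + 22 years → 16 March 2033.
Later of the two: 16 March 2033.
Administrative Delay Adjustment: +723 days → 9 March 2035.

2035-03-09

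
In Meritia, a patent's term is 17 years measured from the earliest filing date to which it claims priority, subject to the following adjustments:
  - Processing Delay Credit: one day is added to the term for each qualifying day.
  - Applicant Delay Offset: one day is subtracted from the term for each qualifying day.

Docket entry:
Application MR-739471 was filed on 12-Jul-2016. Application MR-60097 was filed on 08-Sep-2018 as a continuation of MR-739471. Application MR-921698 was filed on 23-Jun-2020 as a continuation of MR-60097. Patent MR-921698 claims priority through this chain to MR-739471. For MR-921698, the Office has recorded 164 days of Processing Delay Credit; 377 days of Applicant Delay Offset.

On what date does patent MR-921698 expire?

December 11, 2032

Earliest priority filing: 12 July 2016.
Base term: 12 July 2016 + 17 years → 12 July 2033.
Processing Delay Credit: +164 days → 23 December 2033.
Applicant Delay Offset: −377 days → 11 December 2032.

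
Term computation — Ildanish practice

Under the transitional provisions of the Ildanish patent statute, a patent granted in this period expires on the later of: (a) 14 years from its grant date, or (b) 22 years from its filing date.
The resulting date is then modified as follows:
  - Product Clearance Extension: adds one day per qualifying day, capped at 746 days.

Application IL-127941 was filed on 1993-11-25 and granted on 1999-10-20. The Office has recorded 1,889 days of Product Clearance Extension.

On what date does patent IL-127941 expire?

December 10, 2017

(a) grant + 14 years → 20 October 2013.
(b) filing + 22 years → 25 November 2015.
Later of the two: 25 November 2015.
Product Clearance Extension: 1889 days claimed exceeds the 746-day cap, so +746 days → 10 December 2017.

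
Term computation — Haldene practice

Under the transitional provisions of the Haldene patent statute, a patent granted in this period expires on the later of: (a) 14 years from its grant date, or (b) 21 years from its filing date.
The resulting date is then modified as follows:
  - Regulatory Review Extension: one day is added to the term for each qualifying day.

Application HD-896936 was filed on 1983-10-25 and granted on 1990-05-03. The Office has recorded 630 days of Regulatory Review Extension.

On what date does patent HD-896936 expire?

(a) grant + 14 years → 3 May 2004.
(b) filing + 21 years → 25 October 2004.
Later of the two: 25 October 2004.
Regulatory Review Extension: +630 days → 17 July 2006.

2006-07-17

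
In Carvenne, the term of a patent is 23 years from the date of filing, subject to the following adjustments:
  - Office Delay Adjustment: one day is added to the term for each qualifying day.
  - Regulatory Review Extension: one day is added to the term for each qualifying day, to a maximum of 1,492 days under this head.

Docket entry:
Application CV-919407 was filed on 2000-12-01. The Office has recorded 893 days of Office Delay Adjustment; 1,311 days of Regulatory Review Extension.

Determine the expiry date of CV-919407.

Base term: filing date + 23 years → 1 December 2023.
Office Delay Adjustment: +893 days → 12 May 2026.
Regulatory Review Extension: 1311 days (within the 1492-day cap) → +1311 days → 13 December 2029.

2029-12-13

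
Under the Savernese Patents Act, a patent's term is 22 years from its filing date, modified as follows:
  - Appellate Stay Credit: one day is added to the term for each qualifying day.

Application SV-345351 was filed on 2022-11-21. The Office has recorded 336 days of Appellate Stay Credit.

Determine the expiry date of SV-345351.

2045-10-23

Base term: filing date + 22 years → 21 November 2044.
Appellate Stay Credit: +336 days → 23 October 2045.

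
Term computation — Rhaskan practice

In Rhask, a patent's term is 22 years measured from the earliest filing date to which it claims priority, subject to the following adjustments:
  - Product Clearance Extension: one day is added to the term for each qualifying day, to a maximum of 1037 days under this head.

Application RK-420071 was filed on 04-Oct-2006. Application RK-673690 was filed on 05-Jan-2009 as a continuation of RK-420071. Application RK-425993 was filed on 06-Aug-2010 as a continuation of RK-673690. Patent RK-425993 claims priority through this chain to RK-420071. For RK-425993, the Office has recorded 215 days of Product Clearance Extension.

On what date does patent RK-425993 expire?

2029-05-07

Earliest priority filing: 4 October 2006.
Base term: 4 October 2006 + 22 years → 4 October 2028.
Product Clearance Extension: 215 days (within the 1037-day cap) → +215 days → 7 May 2029.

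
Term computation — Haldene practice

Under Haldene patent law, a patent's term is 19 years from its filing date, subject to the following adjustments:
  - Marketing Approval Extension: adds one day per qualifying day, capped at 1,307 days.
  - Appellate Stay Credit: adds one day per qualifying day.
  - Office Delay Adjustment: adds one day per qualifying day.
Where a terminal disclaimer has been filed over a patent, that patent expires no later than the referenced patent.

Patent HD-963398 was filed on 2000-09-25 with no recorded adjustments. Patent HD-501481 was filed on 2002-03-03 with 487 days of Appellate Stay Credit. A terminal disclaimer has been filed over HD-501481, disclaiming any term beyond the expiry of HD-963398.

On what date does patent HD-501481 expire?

September 25, 2019

Natural term of HD-501481:
  Base: filing + 19 years → 3 March 2021.
  Appellate Stay Credit: +487 days → 3 July 2022.
Expiry of referenced patent HD-963398:
  Base: filing + 19 years → 25 September 2019.
Terminal disclaimer: HD-501481 expires on the earlier of 3 July 2022 and 25 September 2019.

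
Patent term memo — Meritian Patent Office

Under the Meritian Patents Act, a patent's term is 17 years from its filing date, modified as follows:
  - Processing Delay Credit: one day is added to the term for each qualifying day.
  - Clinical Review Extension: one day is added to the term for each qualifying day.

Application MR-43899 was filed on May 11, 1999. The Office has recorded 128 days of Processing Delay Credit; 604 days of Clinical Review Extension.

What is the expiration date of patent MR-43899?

May 13, 2018

Base term: filing date + 17 years → 11 May 2016.
Processing Delay Credit: +128 days → 16 September 2016.
Clinical Review Extension: +604 days → 13 May 2018.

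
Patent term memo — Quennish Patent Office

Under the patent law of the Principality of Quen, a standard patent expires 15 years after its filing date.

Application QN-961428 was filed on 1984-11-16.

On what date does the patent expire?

November 16, 1999

Filing date + 15 years → 16 November 1999.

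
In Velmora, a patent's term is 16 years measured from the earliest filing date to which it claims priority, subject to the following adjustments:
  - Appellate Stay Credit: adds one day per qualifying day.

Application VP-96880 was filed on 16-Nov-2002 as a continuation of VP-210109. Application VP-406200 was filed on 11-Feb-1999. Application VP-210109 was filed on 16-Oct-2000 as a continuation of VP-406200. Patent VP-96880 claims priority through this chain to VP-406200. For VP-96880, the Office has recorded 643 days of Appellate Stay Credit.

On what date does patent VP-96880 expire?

2016-11-15

Earliest priority filing: 11 February 1999.
Base term: 11 February 1999 + 16 years → 11 February 2015.
Appellate Stay Credit: +643 days → 15 November 2016.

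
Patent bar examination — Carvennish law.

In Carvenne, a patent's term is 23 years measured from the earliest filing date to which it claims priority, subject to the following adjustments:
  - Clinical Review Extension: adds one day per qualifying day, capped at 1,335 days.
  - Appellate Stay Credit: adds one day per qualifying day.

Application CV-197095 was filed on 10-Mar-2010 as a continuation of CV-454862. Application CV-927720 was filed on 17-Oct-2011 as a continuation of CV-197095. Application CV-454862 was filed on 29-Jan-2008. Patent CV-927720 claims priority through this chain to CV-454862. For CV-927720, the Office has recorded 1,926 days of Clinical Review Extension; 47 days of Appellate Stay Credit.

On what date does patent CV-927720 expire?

2034-11-11

Earliest priority filing: 29 January 2008.
Base term: 29 January 2008 + 23 years → 29 January 2031.
Clinical Review Extension: 1926 days claimed exceeds the 1335-day cap, so +1335 days → 25 September 2034.
Appellate Stay Credit: +47 days → 11 November 2034.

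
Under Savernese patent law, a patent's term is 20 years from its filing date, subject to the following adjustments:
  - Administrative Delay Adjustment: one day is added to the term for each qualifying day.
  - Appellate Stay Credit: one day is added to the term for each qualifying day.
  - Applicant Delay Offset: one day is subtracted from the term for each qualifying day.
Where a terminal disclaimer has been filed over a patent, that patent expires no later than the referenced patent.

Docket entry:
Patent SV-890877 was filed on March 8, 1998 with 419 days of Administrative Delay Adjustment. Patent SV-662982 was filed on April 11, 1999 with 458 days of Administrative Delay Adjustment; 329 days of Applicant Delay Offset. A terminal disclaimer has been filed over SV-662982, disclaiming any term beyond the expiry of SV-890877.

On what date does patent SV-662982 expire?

Natural term of SV-662982:
  Base: filing + 20 years → 11 April 2019.
  Administrative Delay Adjustment: +458 days → 12 July 2020.
  Applicant Delay Offset: −329 days → 18 August 2019.
Expiry of referenced patent SV-890877:
  Base: filing + 20 years → 8 March 2018.
  Administrative Delay Adjustment: +419 days → 1 May 2019.
Terminal disclaimer: SV-662982 expires on the earlier of 18 August 2019 and 1 May 2019.

2019-05-01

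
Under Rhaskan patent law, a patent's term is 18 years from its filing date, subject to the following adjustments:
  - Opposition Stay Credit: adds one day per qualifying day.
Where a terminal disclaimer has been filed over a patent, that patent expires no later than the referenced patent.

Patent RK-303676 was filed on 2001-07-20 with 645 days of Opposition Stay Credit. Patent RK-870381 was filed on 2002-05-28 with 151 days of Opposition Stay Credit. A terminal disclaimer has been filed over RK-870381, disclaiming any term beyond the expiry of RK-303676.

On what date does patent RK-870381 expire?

Natural term of RK-870381:
  Base: filing + 18 years → 28 May 2020.
  Opposition Stay Credit: +151 days → 26 October 2020.
Expiry of referenced patent RK-303676:
  Base: filing + 18 years → 20 July 2019.
  Opposition Stay Credit: +645 days → 25 April 2021.
Terminal disclaimer: RK-870381 expires on the earlier of 26 October 2020 and 25 April 2021.

October 26, 2020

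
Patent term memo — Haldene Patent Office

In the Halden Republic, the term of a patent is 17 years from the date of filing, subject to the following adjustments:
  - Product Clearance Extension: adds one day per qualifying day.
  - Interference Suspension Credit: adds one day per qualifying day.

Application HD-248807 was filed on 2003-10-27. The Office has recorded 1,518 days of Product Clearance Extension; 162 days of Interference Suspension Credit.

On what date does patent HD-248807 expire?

Base term: filing date + 17 years → 27 October 2020.
Product Clearance Extension: +1518 days → 23 December 2024.
Interference Suspension Credit: +162 days → 3 June 2025.

June 3, 2025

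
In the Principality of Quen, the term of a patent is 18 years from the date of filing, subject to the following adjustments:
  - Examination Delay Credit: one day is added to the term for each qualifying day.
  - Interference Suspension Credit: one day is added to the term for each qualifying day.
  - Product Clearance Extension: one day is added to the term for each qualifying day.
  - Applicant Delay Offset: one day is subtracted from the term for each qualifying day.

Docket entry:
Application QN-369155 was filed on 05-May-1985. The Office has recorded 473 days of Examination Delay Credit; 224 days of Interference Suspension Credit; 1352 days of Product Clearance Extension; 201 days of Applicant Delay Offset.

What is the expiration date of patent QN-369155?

May 26, 2008

Base term: filing date + 18 years → 5 May 2003.
Examination Delay Credit: +473 days → 20 August 2004.
Interference Suspension Credit: +224 days → 1 April 2005.
Product Clearance Extension: +1352 days → 13 December 2008.
Applicant Delay Offset: −201 days → 26 May 2008.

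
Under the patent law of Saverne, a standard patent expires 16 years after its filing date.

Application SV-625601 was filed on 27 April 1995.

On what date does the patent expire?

Filing date + 16 years → 27 April 2011.

April 27, 2011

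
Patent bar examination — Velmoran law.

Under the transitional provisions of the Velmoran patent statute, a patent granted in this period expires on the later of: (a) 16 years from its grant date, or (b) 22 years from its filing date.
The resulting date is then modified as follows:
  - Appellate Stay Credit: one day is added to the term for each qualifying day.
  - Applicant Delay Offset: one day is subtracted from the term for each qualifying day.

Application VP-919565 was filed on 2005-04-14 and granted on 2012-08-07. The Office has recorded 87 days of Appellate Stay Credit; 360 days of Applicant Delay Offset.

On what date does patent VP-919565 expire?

November 8, 2027

(a) grant + 16 years → 7 August 2028.
(b) filing + 22 years → 14 April 2027.
Later of the two: 7 August 2028.
Appellate Stay Credit: +87 days → 2 November 2028.
Applicant Delay Offset: −360 days → 8 November 2027.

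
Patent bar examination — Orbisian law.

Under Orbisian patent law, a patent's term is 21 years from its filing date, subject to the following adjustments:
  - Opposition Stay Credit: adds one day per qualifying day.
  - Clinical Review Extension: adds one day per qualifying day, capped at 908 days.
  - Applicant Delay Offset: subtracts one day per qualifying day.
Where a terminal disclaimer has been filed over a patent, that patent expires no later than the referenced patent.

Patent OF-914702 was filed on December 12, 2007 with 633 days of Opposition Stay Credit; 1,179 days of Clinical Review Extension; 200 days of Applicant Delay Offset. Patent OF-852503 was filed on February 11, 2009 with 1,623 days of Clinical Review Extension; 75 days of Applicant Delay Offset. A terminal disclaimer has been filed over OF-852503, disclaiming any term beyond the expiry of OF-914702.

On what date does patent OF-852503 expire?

Natural term of OF-852503:
  Base: filing + 21 years → 11 February 2030.
  Clinical Review Extension: 1623 days claimed exceeds the 908-day cap, so +908 days → 7 August 2032.
  Applicant Delay Offset: −75 days → 24 May 2032.
Expiry of referenced patent OF-914702:
  Base: filing + 21 years → 12 December 2028.
  Opposition Stay Credit: +633 days → 6 September 2030.
  Clinical Review Extension: 1179 days claimed exceeds the 908-day cap, so +908 days → 2 March 2033.
  Applicant Delay Offset: −200 days → 14 August 2032.
Terminal disclaimer: OF-852503 expires on the earlier of 24 May 2032 and 14 August 2032.

2032-05-24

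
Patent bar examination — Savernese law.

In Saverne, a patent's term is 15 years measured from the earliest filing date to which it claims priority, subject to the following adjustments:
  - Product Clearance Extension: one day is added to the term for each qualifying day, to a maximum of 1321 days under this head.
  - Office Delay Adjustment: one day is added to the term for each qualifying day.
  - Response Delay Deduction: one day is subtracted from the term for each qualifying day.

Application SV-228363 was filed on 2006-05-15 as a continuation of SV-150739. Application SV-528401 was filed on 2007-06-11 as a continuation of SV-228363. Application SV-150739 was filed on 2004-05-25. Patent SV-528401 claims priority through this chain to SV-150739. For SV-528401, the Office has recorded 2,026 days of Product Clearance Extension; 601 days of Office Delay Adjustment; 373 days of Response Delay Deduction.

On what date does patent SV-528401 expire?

August 21, 2023

Earliest priority filing: 25 May 2004.
Base term: 25 May 2004 + 15 years → 25 May 2019.
Product Clearance Extension: 2026 days claimed exceeds the 1321-day cap, so +1321 days → 5 January 2023.
Office Delay Adjustment: +601 days → 28 August 2024.
Response Delay Deduction: −373 days → 21 August 2023.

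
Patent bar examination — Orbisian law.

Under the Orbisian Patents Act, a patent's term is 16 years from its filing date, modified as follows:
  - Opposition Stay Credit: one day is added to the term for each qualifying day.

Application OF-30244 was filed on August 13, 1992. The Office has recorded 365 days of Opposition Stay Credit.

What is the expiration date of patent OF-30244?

Base term: filing date + 16 years → 13 August 2008.
Opposition Stay Credit: +365 days → 13 August 2009.

2009-08-13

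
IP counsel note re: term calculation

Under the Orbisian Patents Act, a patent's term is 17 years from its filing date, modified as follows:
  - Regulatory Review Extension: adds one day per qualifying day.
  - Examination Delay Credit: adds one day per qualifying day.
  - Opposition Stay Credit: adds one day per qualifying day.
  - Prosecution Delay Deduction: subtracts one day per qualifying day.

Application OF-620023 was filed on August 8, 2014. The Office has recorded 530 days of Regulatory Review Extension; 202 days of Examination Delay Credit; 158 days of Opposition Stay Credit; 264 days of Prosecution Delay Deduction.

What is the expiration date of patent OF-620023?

2033-04-25

Base term: filing date + 17 years → 8 August 2031.
Regulatory Review Extension: +530 days → 19 January 2033.
Examination Delay Credit: +202 days → 9 August 2033.
Opposition Stay Credit: +158 days → 14 January 2034.
Prosecution Delay Deduction: −264 days → 25 April 2033.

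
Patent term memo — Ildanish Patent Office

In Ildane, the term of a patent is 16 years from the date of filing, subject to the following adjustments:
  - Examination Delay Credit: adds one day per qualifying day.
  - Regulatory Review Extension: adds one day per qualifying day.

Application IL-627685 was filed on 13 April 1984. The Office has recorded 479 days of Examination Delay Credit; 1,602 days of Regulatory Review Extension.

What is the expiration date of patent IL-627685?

2005-12-24

Base term: filing date + 16 years → 13 April 2000.
Examination Delay Credit: +479 days → 5 August 2001.
Regulatory Review Extension: +1602 days → 24 December 2005.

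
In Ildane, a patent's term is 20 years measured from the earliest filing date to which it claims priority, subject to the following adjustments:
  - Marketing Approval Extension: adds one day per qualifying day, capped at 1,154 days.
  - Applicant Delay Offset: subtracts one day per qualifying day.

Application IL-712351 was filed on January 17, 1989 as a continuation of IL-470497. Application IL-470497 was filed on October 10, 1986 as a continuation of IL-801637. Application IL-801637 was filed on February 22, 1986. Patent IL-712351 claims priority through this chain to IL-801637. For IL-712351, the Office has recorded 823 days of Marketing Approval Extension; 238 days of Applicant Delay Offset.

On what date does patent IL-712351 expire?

Earliest priority filing: 22 February 1986.
Base term: 22 February 1986 + 20 years → 22 February 2006.
Marketing Approval Extension: 823 days (within the 1154-day cap) → +823 days → 25 May 2008.
Applicant Delay Offset: −238 days → 30 September 2007.

2007-09-30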